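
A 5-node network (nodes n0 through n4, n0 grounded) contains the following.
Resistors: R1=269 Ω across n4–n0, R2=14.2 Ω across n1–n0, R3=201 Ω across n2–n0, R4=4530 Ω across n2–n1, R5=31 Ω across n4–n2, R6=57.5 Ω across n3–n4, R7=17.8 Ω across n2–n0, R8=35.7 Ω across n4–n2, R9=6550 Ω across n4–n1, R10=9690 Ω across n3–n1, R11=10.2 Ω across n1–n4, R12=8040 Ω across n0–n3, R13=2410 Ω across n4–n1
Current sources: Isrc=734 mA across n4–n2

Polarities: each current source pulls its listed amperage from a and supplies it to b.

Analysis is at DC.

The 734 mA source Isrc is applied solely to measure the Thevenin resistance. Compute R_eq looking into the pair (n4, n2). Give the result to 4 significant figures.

R_eq = 11.59 Ω

Element admittances at DC:
  Y(R1) = 0.003717 S between n4,n0
  Y(R2) = 0.07042 S between n1,n0
  Y(R3) = 0.004975 S between n2,n0
  Y(R4) = 0.0002208 S between n2,n1
  Y(R5) = 0.03226 S between n4,n2
  Y(R6) = 0.01739 S between n3,n4
  Y(R7) = 0.05618 S between n2,n0
  Y(R8) = 0.02801 S between n4,n2
  Y(R9) = 0.0001527 S between n4,n1
  Y(R10) = 0.0001032 S between n3,n1
  Y(R11) = 0.09804 S between n1,n4
  Y(R12) = 0.0001244 S between n0,n3
  Y(R13) = 0.0004149 S between n4,n1
  Isrc: injects 0.734 A into n2 (from n4)
Assemble and solve the 4×4 MNA system:
  V(n1)=-2.856  V(n2)=3.597  V(n3)=-4.861  V(n4)=-4.908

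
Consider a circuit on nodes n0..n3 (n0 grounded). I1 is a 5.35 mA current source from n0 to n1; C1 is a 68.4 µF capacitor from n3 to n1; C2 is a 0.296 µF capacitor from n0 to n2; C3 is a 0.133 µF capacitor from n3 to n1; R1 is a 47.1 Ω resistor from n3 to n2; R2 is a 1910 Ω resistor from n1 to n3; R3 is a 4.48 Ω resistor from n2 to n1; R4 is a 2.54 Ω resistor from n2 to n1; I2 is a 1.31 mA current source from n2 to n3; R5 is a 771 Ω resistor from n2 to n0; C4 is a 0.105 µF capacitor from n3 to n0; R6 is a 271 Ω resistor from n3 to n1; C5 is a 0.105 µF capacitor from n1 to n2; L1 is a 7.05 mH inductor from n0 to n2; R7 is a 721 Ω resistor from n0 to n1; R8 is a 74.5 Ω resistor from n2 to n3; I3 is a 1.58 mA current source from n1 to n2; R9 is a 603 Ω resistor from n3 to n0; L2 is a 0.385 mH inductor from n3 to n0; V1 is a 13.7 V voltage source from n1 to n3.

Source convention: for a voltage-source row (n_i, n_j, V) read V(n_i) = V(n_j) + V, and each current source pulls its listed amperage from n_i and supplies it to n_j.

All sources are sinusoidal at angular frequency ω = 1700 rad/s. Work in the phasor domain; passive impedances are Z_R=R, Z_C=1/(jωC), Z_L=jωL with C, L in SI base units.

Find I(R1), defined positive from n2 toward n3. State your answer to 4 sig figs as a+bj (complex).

Element admittances at ω=1700 rad/s:
  I1: injects 0.00535 A into n1 (from n0)
  Y(C1) = 0.000+0.1163j S between n3,n1
  Y(C2) = 0.000+0.0005032j S between n0,n2
  Y(C3) = 0.000+0.0002261j S between n3,n1
  Y(R1) = 0.02123+0.000j S between n3,n2
  Y(R2) = 0.0005236+0.000j S between n1,n3
  Y(R3) = 0.2232+0.000j S between n2,n1
  Y(R4) = 0.3937+0.000j S between n2,n1
  I2: injects 0.00131 A into n3 (from n2)
  Y(R5) = 0.001297+0.000j S between n2,n0
  Y(C4) = 0.000+0.0001785j S between n3,n0
  Y(R6) = 0.003690+0.000j S between n3,n1
  Y(C5) = 0.000+0.0001785j S between n1,n2
  Y(L1) = 0.000-0.08344j S between n0,n2
  Y(R7) = 0.001387+0.000j S between n0,n1
  Y(R8) = 0.01342+0.000j S between n2,n3
  I3: injects 0.00158 A into n2 (from n1)
  Y(R9) = 0.001658+0.000j S between n3,n0
  Y(L2) = 0.000-1.528j S between n3,n0
  V1: constraint V(n1)−V(n3) = 13.7
Assemble and solve the 4×4 MNA system:
  V(n1)=13.04-0.09621j  V(n2)=12.11+1.442j  V(n3)=-0.6563-0.09621j
  i(V1)=-0.6494-0.6470j

0.2710+0.03267j A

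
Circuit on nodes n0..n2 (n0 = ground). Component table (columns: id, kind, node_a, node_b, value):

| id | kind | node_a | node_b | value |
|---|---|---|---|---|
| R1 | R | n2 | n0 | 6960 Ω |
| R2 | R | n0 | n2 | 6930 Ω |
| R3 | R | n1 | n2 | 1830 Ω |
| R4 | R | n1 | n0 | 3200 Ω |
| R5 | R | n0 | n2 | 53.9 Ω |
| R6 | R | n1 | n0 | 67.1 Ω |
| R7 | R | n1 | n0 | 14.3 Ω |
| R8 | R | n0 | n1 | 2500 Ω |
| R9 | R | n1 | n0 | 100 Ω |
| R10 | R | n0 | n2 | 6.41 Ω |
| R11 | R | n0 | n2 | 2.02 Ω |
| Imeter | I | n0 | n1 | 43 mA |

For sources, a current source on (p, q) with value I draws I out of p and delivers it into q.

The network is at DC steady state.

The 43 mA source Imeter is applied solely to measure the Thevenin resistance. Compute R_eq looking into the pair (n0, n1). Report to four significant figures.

MNA unknowns: 2 node voltages V₁..V_2
R1: Y=0.0001437 on G[2,0]
R2: Y=0.0001443 on G[0,2]
R3: Y=0.0005464 on G[1,2]
R4: Y=0.0003125 on G[1,0]
R5: Y=0.01855 on G[0,2]
R6: Y=0.01490 on G[1,0]
R7: Y=0.06993 on G[1,0]
R8: Y=0.0004000 on G[0,1]
R9: Y=0.01000 on G[1,0]
R10: Y=0.1560 on G[0,2]
R11: Y=0.4950 on G[0,2]
Imeter: z[0]−=0.043, z[1]+=0.043
solve → V1=0.4475, V2=0.0003647

R_eq = 10.41 Ω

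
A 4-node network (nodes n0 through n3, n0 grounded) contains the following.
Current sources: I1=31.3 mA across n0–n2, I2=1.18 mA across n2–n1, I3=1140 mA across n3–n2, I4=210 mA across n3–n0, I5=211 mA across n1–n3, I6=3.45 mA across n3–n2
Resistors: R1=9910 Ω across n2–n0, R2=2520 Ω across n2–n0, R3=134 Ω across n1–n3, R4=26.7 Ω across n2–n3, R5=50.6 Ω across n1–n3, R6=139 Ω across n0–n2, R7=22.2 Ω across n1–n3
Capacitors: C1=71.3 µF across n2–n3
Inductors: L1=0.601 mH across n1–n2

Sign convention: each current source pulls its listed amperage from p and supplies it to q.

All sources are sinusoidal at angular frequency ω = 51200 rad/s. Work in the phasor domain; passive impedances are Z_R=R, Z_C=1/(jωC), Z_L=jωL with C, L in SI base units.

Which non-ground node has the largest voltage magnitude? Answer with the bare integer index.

MNA unknowns: 3 node voltages V₁..V_3
I1: z[0]−=0.0313, z[2]+=0.0313
R1: Y=0.0001009+0.000j on G[2,0]
I2: z[2]−=0.00118, z[1]+=0.00118
I3: z[3]−=1.14, z[2]+=1.14
R2: Y=0.0003968+0.000j on G[2,0]
I4: z[3]−=0.21, z[0]+=0.21
C1: Y=0.000+3.651j on G[2,3]
L1: Y=0.000-0.03250j on G[1,2]
R3: Y=0.007463+0.000j on G[1,3]
R4: Y=0.03745+0.000j on G[2,3]
R5: Y=0.01976+0.000j on G[1,3]
I5: z[1]−=0.211, z[3]+=0.211
R6: Y=0.007194+0.000j on G[0,2]
R7: Y=0.04505+0.000j on G[1,3]
I6: z[3]−=0.00345, z[2]+=0.00345
solve → V1=-25.80-0.7939j, V2=-23.23+0.000j, V3=-23.26+0.3631j

1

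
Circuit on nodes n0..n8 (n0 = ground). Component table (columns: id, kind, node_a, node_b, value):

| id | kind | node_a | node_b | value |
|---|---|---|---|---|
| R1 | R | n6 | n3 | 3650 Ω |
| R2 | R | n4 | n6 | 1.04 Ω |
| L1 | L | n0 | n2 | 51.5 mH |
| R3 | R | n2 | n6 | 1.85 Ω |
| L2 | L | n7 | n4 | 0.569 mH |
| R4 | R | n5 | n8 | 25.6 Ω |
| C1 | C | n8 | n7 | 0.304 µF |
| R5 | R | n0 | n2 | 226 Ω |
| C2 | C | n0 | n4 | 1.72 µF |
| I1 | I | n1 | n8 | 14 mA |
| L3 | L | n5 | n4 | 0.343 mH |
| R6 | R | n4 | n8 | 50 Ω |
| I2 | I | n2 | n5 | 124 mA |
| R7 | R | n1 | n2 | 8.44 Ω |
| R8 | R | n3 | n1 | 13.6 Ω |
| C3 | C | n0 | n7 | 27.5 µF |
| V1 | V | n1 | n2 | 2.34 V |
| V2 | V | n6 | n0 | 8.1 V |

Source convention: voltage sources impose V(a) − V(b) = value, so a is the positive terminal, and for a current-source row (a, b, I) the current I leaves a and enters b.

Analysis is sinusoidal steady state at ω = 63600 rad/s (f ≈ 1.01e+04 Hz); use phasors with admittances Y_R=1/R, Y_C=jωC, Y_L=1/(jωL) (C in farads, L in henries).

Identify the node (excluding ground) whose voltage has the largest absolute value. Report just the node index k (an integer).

5

MNA unknowns: 8 node voltages V₁..V_8 plus 2 source currents (V1, V2)
R1: Y=0.0002740+0.000j on G[6,3]
R2: Y=0.9615+0.000j on G[4,6]
L1: Y=0.000-0.0003053j on G[0,2]
R3: Y=0.5405+0.000j on G[2,6]
L2: Y=0.000-0.02763j on G[7,4]
R4: Y=0.03906+0.000j on G[5,8]
C1: Y=0.000+0.01933j on G[8,7]
R5: Y=0.004425+0.000j on G[0,2]
C2: Y=0.000+0.1094j on G[0,4]
I1: z[1]−=0.014, z[8]+=0.014
L3: Y=0.000-0.04584j on G[5,4]
R6: Y=0.02000+0.000j on G[4,8]
I2: z[2]−=0.124, z[5]+=0.124
R7: Y=0.1185+0.000j on G[1,2]
R8: Y=0.07353+0.000j on G[3,1]
C3: Y=0.000+1.749j on G[0,7]
V1: row V1−V2=2.34, i_V1 at 1,2
V2: row V6−V0=8.1, i_V2 at 6,0
solve → V1=10.12+0.004356j, V2=7.780+0.004356j, V3=10.11+0.004340j, V4=8.106-0.8754j, V5=11.04+0.3173j, V6=8.100+0.000j, V7=-0.02574-0.02086j, V8=9.268-3.129j
aux → i_V1=-0.2918-1.189e-06j, i_V2=-0.1667-0.8394j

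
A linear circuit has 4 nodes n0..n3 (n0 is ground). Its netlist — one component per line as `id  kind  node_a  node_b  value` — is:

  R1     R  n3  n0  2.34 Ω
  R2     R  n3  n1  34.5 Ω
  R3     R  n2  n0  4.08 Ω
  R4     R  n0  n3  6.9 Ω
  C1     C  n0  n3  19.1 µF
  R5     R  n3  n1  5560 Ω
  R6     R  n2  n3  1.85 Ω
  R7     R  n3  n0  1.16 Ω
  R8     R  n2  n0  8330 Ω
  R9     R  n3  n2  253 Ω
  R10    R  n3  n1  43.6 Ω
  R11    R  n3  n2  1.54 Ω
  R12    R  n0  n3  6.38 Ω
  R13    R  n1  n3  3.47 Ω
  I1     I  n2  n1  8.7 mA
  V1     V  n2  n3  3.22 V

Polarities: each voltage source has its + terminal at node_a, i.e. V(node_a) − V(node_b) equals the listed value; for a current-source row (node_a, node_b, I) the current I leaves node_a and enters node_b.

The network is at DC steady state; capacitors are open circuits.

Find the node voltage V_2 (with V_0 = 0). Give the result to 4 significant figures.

2.790 V

Apply KCL at each of the 3 non-ground nodes and solve the resulting linear system.
Node n1: branches {R2, R5, R10, R13, I1} → V_1 = -0.4044
Node n2: branches {R3, R6, R8, R9, R11, I1, V1} → V_2 = 2.790
Node n3: branches {R1, R2, R4, C1, R5, R6, R7, R9, R10, R11, R12, R13, V1} → V_3 = -0.4300
Source currents: i(V1)=-4.537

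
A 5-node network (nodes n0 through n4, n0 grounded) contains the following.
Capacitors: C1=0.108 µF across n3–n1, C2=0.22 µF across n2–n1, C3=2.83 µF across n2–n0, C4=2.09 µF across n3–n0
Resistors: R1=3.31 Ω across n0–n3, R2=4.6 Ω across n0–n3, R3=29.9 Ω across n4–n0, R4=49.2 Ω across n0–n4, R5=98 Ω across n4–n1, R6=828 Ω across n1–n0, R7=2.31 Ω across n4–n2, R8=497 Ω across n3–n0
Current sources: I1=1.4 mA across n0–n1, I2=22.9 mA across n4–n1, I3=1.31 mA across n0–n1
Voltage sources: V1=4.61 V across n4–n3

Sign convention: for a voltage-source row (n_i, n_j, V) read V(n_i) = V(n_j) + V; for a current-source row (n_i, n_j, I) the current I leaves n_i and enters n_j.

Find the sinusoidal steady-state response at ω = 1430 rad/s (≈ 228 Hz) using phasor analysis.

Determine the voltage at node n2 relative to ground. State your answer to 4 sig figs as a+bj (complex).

4.170-0.06439j V

MNA unknowns: 4 node voltages V₁..V_4 plus 1 source current (V1)
C1: Y=0.000+0.0001544j on G[3,1]
R1: Y=0.3021+0.000j on G[0,3]
R2: Y=0.2174+0.000j on G[0,3]
C2: Y=0.000+0.0003146j on G[2,1]
R3: Y=0.03344+0.000j on G[4,0]
R4: Y=0.02033+0.000j on G[0,4]
R5: Y=0.01020+0.000j on G[4,1]
C3: Y=0.000+0.004047j on G[2,0]
R6: Y=0.001208+0.000j on G[1,0]
R7: Y=0.4329+0.000j on G[4,2]
I1: z[0]−=0.0014, z[1]+=0.0014
I2: z[4]−=0.0229, z[1]+=0.0229
I3: z[0]−=0.00131, z[1]+=0.00131
C4: Y=0.000+0.002989j on G[3,0]
R8: Y=0.002012+0.000j on G[3,0]
V1: row V4−V3=4.61, i_V1 at 4,3
solve → V1=5.969-0.1602j, V2=4.170-0.06439j, V3=-0.4393-0.02672j, V4=4.171-0.02672j
aux → i_V1=-0.2290-0.01624j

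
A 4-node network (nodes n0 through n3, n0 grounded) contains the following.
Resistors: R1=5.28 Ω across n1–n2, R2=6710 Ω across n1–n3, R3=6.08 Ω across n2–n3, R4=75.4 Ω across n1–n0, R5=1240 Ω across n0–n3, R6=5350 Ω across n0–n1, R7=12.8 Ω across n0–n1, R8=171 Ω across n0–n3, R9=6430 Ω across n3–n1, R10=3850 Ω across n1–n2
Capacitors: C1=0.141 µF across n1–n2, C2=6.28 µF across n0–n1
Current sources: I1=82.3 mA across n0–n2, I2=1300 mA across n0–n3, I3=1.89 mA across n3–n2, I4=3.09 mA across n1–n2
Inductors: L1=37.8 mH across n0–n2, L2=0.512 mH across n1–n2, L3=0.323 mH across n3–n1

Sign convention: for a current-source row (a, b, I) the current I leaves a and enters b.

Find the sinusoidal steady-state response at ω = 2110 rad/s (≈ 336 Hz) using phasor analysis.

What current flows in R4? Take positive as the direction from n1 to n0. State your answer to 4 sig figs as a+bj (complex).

MNA unknowns: 3 node voltages V₁..V_3
R1: Y=0.1894+0.000j on G[1,2]
R2: Y=0.0001490+0.000j on G[1,3]
R3: Y=0.1645+0.000j on G[2,3]
R4: Y=0.01326+0.000j on G[1,0]
R5: Y=0.0008065+0.000j on G[0,3]
C1: Y=0.000+0.0002975j on G[1,2]
R6: Y=0.0001869+0.000j on G[0,1]
C2: Y=0.000+0.01325j on G[0,1]
I1: z[0]−=0.0823, z[2]+=0.0823
R7: Y=0.07812+0.000j on G[0,1]
L1: Y=0.000-0.01254j on G[0,2]
L2: Y=0.000-0.9257j on G[1,2]
R8: Y=0.005848+0.000j on G[0,3]
I2: z[0]−=1.3, z[3]+=1.3
L3: Y=0.000-1.467j on G[3,1]
R9: Y=0.0001555+0.000j on G[3,1]
I3: z[3]−=0.00189, z[2]+=0.00189
R10: Y=0.0002597+0.000j on G[1,2]
I4: z[1]−=0.00309, z[2]+=0.00309
solve → V1=14.04-0.1869j, V2=13.79+0.01475j, V3=14.11+0.5982j

0.1862-0.002479j A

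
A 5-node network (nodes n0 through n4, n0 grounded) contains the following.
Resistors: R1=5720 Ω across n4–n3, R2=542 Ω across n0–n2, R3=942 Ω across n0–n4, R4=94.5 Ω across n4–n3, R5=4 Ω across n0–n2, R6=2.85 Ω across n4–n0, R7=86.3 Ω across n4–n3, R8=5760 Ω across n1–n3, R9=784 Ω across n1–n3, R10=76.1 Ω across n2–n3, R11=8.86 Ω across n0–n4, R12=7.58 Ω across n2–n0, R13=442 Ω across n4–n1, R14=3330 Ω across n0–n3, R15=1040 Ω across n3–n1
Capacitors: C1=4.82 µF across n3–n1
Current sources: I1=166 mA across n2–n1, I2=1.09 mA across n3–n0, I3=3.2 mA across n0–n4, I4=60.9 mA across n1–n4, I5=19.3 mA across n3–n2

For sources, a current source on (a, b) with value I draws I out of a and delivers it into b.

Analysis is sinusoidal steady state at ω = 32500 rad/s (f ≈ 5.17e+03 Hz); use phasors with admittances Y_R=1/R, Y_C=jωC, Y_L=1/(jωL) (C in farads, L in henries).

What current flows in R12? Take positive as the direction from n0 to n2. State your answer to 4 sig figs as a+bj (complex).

0.03879-0.0001654j A

Apply KCL at each of the 4 non-ground nodes and solve the resulting linear system.
Node n1: branches {C1, R8, I1, R9, I4, R13, R15} → V_1 = 2.301-0.6031j
Node n2: branches {R2, R5, I1, R10, R12, I5} → V_2 = -0.2940+0.001253j
Node n3: branches {R1, C1, R4, R7, R8, R9, R10, I2, R14, R15, I5} → V_3 = 2.283+0.03786j
Node n4: branches {R1, R3, R4, R6, R7, I3, I4, R11, R13} → V_4 = 0.2458-0.001059j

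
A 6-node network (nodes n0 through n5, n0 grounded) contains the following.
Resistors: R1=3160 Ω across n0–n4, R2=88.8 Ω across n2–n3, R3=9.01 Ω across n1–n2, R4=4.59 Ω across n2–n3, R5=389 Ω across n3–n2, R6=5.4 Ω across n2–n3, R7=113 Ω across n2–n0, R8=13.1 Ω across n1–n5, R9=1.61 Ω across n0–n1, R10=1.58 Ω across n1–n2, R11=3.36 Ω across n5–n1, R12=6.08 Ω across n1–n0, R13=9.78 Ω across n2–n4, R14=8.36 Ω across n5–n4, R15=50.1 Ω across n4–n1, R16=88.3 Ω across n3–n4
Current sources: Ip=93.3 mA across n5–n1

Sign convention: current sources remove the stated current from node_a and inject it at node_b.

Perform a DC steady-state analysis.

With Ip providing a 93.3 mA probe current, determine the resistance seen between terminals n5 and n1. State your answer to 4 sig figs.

Apply KCL at each of the 5 non-ground nodes and solve the resulting linear system.
Node n1: branches {R3, R8, R9, R10, R11, R12, R15, Ip} → V_1 = 0.0002003
Node n2: branches {R2, R3, R4, R5, R6, R7, R10, R13} → V_2 = -0.01393
Node n3: branches {R2, R4, R5, R6, R16} → V_3 = -0.01641
Node n4: branches {R1, R13, R14, R15, R16} → V_4 = -0.1078
Node n5: branches {R8, R11, R14, Ip} → V_5 = -0.2150

R_eq = 2.307 Ω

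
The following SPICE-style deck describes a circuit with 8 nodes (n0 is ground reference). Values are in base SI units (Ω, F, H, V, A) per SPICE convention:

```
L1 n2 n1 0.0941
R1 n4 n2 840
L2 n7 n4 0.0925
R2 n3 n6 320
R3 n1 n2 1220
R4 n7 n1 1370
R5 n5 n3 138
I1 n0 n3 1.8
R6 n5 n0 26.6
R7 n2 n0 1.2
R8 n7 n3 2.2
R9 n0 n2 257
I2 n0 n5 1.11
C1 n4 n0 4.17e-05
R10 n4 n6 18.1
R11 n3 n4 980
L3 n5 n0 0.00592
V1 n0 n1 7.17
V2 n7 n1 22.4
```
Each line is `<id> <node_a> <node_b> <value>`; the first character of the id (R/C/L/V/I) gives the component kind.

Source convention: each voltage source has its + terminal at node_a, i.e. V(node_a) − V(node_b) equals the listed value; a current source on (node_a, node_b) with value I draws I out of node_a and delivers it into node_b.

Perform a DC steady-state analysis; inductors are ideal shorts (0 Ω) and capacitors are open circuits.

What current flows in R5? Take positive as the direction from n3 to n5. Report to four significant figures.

0.1366 A

MNA unknowns: 7 node voltages V₁..V_7 plus 5 source currents (L1, L2, L3, V1, V2)
L1: row V2−V1=0, i_L1 at 2,1
R1: Y=0.001190 on G[4,2]
L2: row V7−V4=0, i_L2 at 7,4
R2: Y=0.003125 on G[3,6]
R3: Y=0.0008197 on G[1,2]
R4: Y=0.0007299 on G[7,1]
R5: Y=0.007246 on G[5,3]
I1: z[0]−=1.8, z[3]+=1.8
R6: Y=0.03759 on G[5,0]
R7: Y=0.8333 on G[2,0]
R8: Y=0.4545 on G[7,3]
R9: Y=0.003891 on G[0,2]
I2: z[0]−=1.11, z[5]+=1.11
C1: Y=0.000 on G[4,0]
R10: Y=0.05525 on G[4,6]
R11: Y=0.001020 on G[3,4]
L3: row V5−V0=0, i_L3 at 5,0
V1: row V0−V1=7.17, i_V1 at 0,1
V2: row V7−V1=22.4, i_V2 at 7,1
solve → V1=-7.170, V2=-7.170, V3=18.86, V4=15.23, V5=0.000, V6=15.42, V7=15.23
aux → i_L1=6.030, i_L2=0.01224, i_L3=1.247, i_V1=-7.666, i_V2=1.620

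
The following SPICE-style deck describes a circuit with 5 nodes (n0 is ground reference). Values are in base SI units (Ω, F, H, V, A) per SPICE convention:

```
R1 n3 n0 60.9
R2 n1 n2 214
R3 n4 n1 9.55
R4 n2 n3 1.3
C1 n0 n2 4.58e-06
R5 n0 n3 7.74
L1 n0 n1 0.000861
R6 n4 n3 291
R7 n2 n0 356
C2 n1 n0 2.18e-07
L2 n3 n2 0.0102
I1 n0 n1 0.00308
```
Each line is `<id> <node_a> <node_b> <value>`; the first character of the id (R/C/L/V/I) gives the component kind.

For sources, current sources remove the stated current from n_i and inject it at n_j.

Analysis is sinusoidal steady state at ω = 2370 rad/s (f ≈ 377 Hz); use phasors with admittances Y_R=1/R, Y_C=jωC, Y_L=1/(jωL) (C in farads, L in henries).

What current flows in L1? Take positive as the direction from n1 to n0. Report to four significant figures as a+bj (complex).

0.003083-4.767e-05j A

MNA unknowns: 4 node voltages V₁..V_4
R1: Y=0.01642+0.000j on G[3,0]
R2: Y=0.004673+0.000j on G[1,2]
R3: Y=0.1047+0.000j on G[4,1]
R4: Y=0.7692+0.000j on G[2,3]
C1: Y=0.000+0.01085j on G[0,2]
R5: Y=0.1292+0.000j on G[0,3]
L1: Y=0.000-0.4901j on G[0,1]
R6: Y=0.003436+0.000j on G[4,3]
R7: Y=0.002809+0.000j on G[2,0]
C2: Y=0.000+0.0005167j on G[1,0]
L2: Y=0.000-0.04137j on G[3,2]
I1: z[0]−=0.00308, z[1]+=0.00308
solve → V1=9.728e-05+0.006291j, V2=3.265e-05+0.0003523j, V3=2.926e-05+0.0003178j, V4=9.512e-05+0.006101j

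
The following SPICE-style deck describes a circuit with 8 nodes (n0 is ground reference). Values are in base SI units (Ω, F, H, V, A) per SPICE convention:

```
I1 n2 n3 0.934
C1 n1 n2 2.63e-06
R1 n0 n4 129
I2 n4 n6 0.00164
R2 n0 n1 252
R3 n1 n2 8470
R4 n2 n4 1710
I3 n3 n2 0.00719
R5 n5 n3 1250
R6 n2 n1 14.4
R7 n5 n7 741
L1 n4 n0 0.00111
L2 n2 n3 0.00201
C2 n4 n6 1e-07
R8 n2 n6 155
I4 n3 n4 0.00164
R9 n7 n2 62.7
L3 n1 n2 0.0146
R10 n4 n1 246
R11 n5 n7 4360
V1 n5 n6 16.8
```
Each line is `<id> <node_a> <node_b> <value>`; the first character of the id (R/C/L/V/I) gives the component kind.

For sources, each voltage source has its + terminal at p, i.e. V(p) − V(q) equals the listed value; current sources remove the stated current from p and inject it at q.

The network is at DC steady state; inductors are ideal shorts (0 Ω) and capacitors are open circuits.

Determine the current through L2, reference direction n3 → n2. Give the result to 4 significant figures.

Element admittances at DC:
  I1: injects 0.934 A into n3 (from n2)
  Y(C1) = 0.000 S between n1,n2
  Y(R1) = 0.007752 S between n0,n4
  I2: injects 0.00164 A into n6 (from n4)
  Y(R2) = 0.003968 S between n0,n1
  Y(R3) = 0.0001181 S between n1,n2
  Y(R4) = 0.0005848 S between n2,n4
  I3: injects 0.00719 A into n2 (from n3)
  Y(R5) = 0.0008000 S between n5,n3
  Y(R6) = 0.06944 S between n2,n1
  Y(R7) = 0.001350 S between n5,n7
  L1: short n4↔n0 (DC inductor)
  L2: short n2↔n3 (DC inductor)
  Y(C2) = 0.000 S between n4,n6
  Y(R8) = 0.006452 S between n2,n6
  I4: injects 0.00164 A into n4 (from n3)
  Y(R9) = 0.01595 S between n7,n2
  L3: short n1↔n2 (DC inductor)
  Y(R10) = 0.004065 S between n4,n1
  Y(R11) = 0.0002294 S between n5,n7
  V1: constraint V(n5)−V(n6) = 16.8
Assemble and solve the 11×11 MNA system:
  V(n1)=0.000  V(n2)=0.000  V(n3)=0.000  V(n4)=0.000  V(n5)=12.66  V(n6)=-4.136  V(n7)=1.141
  i(L1)=0.000  i(L2)=-0.9353  i(L3)=0.000  i(V1)=-0.02832

0.9353 A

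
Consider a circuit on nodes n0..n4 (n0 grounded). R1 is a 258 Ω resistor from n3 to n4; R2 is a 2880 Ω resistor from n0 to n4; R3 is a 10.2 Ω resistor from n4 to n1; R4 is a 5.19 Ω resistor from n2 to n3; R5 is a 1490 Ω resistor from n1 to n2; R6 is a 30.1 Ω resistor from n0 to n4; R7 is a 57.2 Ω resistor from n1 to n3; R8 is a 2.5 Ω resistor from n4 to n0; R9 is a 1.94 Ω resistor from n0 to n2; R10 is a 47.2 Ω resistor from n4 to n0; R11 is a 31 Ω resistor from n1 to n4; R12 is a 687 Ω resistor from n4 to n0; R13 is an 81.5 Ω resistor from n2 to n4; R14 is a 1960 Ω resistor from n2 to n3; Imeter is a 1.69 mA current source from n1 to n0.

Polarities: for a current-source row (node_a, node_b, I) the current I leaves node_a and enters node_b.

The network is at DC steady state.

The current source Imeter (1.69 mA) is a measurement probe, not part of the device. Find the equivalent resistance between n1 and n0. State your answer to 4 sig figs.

MNA unknowns: 4 node voltages V₁..V_4
R1: Y=0.003876 on G[3,4]
R2: Y=0.0003472 on G[0,4]
R3: Y=0.09804 on G[4,1]
R4: Y=0.1927 on G[2,3]
R5: Y=0.0006711 on G[1,2]
R6: Y=0.03322 on G[0,4]
R7: Y=0.01748 on G[1,3]
R8: Y=0.4000 on G[4,0]
R9: Y=0.5155 on G[0,2]
R10: Y=0.02119 on G[4,0]
R11: Y=0.03226 on G[1,4]
R12: Y=0.001456 on G[4,0]
R13: Y=0.01227 on G[2,4]
R14: Y=0.0005102 on G[2,3]
Imeter: z[1]−=0.00169, z[0]+=0.00169
solve → V1=-0.01432, V2=-0.0005190, V3=-0.001691, V4=-0.003118

R_eq = 8.475 Ω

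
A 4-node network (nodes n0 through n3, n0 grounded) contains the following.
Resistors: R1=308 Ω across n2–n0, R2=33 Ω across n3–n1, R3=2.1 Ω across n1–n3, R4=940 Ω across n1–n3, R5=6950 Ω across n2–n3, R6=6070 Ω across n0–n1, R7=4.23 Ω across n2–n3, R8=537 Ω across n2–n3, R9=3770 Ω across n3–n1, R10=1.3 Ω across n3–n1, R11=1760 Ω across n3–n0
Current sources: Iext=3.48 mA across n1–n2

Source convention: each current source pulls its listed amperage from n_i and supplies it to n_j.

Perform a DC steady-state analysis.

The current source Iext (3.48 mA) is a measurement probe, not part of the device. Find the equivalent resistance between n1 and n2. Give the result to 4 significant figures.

R_eq = 4.966 Ω

MNA unknowns: 3 node voltages V₁..V_3
R1: Y=0.003247 on G[2,0]
R2: Y=0.03030 on G[3,1]
R3: Y=0.4762 on G[1,3]
R4: Y=0.001064 on G[1,3]
R5: Y=0.0001439 on G[2,3]
R6: Y=0.0001647 on G[0,1]
R7: Y=0.2364 on G[2,3]
R8: Y=0.001862 on G[2,3]
R9: Y=0.0002653 on G[3,1]
R10: Y=0.7692 on G[3,1]
R11: Y=0.0005682 on G[3,0]
Iext: z[1]−=0.00348, z[2]+=0.00348
solve → V1=-0.01449, V2=0.002794, V3=-0.01176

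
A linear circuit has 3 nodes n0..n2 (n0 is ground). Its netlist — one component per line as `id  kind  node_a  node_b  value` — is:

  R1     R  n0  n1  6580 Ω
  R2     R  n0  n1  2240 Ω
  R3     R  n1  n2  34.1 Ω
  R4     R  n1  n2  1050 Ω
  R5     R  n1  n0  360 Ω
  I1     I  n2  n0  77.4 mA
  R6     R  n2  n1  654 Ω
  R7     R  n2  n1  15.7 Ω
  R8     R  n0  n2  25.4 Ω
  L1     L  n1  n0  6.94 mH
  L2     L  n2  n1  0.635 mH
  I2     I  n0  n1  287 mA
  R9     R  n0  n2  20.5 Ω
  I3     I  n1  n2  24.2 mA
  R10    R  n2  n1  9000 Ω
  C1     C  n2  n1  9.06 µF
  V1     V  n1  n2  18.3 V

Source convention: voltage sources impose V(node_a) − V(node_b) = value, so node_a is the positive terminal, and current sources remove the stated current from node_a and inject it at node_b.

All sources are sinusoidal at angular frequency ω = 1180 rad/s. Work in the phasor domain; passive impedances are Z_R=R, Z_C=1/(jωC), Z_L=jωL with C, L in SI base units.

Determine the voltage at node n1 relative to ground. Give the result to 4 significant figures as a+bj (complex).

Element admittances at ω=1180 rad/s:
  Y(R1) = 0.0001520+0.000j S between n0,n1
  Y(R2) = 0.0004464+0.000j S between n0,n1
  Y(R3) = 0.02933+0.000j S between n1,n2
  Y(R4) = 0.0009524+0.000j S between n1,n2
  Y(R5) = 0.002778+0.000j S between n1,n0
  I1: injects 0.0774 A into n0 (from n2)
  Y(R6) = 0.001529+0.000j S between n2,n1
  Y(R7) = 0.06369+0.000j S between n2,n1
  Y(R8) = 0.03937+0.000j S between n0,n2
  Y(L1) = 0.000-0.1221j S between n1,n0
  Y(L2) = 0.000-1.335j S between n2,n1
  I2: injects 0.287 A into n1 (from n0)
  Y(R9) = 0.04878+0.000j S between n0,n2
  I3: injects 0.0242 A into n2 (from n1)
  Y(R10) = 0.0001111+0.000j S between n2,n1
  Y(C1) = 0.000+0.01069j S between n2,n1
  V1: constraint V(n1)−V(n2) = 18.3
Assemble and solve the 3×3 MNA system:
  V(n1)=7.164+9.558j  V(n2)=-11.14+9.558j
  i(V1)=-2.678+25.07j

7.164+9.558j V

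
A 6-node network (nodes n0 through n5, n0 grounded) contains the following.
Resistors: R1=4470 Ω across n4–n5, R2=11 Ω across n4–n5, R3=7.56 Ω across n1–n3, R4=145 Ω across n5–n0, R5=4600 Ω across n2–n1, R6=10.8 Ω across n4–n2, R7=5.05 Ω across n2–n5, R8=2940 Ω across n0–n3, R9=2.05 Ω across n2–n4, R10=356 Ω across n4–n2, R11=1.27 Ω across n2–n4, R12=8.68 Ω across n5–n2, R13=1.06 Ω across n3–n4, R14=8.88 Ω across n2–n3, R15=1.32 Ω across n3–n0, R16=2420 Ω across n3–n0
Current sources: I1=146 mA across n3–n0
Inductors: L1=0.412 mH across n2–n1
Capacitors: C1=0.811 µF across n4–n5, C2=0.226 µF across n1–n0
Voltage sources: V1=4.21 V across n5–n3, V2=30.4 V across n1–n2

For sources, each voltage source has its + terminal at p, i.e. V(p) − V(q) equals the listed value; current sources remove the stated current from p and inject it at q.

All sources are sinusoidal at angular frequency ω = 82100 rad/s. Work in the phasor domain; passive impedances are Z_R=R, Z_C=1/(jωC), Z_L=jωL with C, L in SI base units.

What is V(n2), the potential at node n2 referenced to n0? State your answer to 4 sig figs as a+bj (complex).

-2.432-0.9553j V

Apply KCL at each of the 5 non-ground nodes and solve the resulting linear system.
Node n1: branches {R3, L1, R5, C2, V2} → V_1 = 27.97-0.9553j
Node n2: branches {L1, R5, R6, R7, R9, R10, R11, R12, R14, V2} → V_2 = -2.432-0.9553j
Node n3: branches {I1, R3, R8, R13, R14, R15, R16, V1} → V_3 = -0.2519-0.6781j
Node n4: branches {R1, R2, R6, R9, C1, R10, R11, R13} → V_4 = -1.335-0.6896j
Node n5: branches {R1, R2, R4, R7, C1, R12, V1} → V_5 = 3.958-0.6781j
Source currents: i(V1)=-2.510-0.4356j, i(V2)=-3.757+0.4165j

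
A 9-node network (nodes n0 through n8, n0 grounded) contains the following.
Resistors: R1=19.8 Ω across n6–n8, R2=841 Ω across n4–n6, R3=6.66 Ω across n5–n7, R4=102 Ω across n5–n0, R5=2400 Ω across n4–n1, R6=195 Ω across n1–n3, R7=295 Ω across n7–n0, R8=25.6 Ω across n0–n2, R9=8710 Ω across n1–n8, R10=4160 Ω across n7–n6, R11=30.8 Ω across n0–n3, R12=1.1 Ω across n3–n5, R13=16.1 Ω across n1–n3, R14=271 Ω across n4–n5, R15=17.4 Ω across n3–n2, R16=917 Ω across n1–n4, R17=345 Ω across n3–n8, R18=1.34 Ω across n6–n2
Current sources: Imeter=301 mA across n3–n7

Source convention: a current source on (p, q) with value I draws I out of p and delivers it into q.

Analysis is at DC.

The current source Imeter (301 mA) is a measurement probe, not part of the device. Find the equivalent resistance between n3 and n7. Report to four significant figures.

Element admittances at DC:
  Y(R1) = 0.05051 S between n6,n8
  Y(R2) = 0.001189 S between n4,n6
  Y(R3) = 0.1502 S between n5,n7
  Y(R4) = 0.009804 S between n5,n0
  Y(R5) = 0.0004167 S between n4,n1
  Y(R6) = 0.005128 S between n1,n3
  Y(R7) = 0.003390 S between n7,n0
  Y(R8) = 0.03906 S between n0,n2
  Y(R9) = 0.0001148 S between n1,n8
  Y(R10) = 0.0002404 S between n7,n6
  Y(R11) = 0.03247 S between n0,n3
  Y(R12) = 0.9091 S between n3,n5
  Y(R13) = 0.06211 S between n1,n3
  Y(R14) = 0.003690 S between n4,n5
  Y(R15) = 0.05747 S between n3,n2
  Y(R16) = 0.001091 S between n1,n4
  Y(R17) = 0.002899 S between n3,n8
  Y(R18) = 0.7463 S between n6,n2
  Imeter: injects 0.301 A into n7 (from n3)
Assemble and solve the 8×8 MNA system:
  V(n1)=-0.1558  V(n2)=-0.09041  V(n3)=-0.1603  V(n4)=0.03906  V(n5)=0.1602  V(n6)=-0.08976  V(n7)=2.114  V(n8)=-0.09372

R_eq = 7.554 Ω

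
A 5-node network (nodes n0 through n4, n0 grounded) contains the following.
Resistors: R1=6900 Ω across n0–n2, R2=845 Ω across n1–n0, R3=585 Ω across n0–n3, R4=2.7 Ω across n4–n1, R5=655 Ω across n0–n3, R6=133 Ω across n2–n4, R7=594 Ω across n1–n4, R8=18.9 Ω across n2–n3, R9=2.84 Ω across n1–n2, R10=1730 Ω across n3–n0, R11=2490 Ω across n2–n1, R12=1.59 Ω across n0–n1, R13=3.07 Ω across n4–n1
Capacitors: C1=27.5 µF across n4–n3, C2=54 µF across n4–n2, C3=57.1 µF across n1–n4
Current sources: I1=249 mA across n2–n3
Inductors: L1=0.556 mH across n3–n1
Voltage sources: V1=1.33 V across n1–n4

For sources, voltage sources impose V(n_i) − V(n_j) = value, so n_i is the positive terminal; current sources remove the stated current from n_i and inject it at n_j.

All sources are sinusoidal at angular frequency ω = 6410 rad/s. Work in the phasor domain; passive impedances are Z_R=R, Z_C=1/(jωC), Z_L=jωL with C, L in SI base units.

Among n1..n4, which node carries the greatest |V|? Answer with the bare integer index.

Apply KCL at each of the 4 non-ground nodes and solve the resulting linear system.
Node n1: branches {R2, R4, R7, R9, L1, C3, R11, R12, R13, V1} → V_1 = -0.01658-0.003097j
Node n2: branches {R1, R6, I1, R8, R9, C2, R11} → V_2 = -0.6906-0.4844j
Node n3: branches {R3, C1, R5, I1, R8, L1, R10} → V_3 = 2.765+0.5301j
Node n4: branches {C1, R4, R6, R7, C2, C3, R13, V1} → V_4 = -1.347-0.003097j
Source currents: i(V1)=-1.006-1.435j

3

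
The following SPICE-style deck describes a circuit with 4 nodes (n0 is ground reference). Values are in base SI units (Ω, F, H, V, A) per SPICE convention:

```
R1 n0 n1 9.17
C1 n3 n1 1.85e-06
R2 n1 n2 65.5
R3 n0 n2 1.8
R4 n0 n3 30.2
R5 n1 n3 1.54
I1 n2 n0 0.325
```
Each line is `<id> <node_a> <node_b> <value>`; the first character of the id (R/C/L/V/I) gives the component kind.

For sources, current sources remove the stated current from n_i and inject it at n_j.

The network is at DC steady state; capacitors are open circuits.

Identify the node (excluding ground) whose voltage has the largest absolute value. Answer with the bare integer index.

Apply KCL at each of the 3 non-ground nodes and solve the resulting linear system.
Node n1: branches {R1, C1, R2, R5} → V_1 = -0.05593
Node n2: branches {R2, R3, I1} → V_2 = -0.5708
Node n3: branches {C1, R4, R5} → V_3 = -0.05322

2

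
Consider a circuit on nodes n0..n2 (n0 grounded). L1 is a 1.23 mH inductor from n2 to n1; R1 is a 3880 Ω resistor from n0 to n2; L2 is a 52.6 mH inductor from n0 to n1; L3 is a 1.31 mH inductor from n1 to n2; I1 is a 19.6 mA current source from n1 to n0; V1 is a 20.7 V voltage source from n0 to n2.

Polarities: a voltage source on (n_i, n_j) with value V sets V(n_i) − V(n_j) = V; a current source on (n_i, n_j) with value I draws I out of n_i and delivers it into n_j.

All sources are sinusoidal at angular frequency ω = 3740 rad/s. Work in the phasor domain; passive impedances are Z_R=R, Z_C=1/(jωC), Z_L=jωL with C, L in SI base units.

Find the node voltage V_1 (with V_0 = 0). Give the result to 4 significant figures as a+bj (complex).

Apply KCL at each of the 2 non-ground nodes and solve the resulting linear system.
Node n1: branches {L1, L2, L3, I1} → V_1 = -20.45-0.04595j
Node n2: branches {L1, R1, L3, V1} → V_2 = -20.70+0.000j
Source currents: i(V1)=0.01403+0.1040j

-20.45-0.04595j V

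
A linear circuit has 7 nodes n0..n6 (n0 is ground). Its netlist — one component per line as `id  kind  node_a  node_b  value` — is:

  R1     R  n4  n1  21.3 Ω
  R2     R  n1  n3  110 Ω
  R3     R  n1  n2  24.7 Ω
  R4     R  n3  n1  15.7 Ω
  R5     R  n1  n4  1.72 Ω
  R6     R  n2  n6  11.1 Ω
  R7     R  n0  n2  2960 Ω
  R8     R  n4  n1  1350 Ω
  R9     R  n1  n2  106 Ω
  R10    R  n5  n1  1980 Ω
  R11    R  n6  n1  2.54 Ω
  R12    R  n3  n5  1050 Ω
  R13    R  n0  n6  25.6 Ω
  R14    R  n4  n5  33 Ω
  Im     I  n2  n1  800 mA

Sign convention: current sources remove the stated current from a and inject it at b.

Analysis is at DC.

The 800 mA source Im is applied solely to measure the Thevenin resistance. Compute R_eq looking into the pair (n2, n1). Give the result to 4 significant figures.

Apply KCL at each of the 6 non-ground nodes and solve the resulting linear system.
Node n1: branches {R1, R2, R3, R4, R5, R8, R9, R10, R11, Im} → V_1 = 1.256
Node n2: branches {R3, R6, R7, R9, Im} → V_2 = -5.225
Node n3: branches {R2, R4, R12} → V_3 = 1.256
Node n4: branches {R1, R5, R8, R14} → V_4 = 1.256
Node n5: branches {R10, R12, R14} → V_5 = 1.256
Node n6: branches {R6, R11, R13} → V_6 = 0.04519

R_eq = 8.100 Ω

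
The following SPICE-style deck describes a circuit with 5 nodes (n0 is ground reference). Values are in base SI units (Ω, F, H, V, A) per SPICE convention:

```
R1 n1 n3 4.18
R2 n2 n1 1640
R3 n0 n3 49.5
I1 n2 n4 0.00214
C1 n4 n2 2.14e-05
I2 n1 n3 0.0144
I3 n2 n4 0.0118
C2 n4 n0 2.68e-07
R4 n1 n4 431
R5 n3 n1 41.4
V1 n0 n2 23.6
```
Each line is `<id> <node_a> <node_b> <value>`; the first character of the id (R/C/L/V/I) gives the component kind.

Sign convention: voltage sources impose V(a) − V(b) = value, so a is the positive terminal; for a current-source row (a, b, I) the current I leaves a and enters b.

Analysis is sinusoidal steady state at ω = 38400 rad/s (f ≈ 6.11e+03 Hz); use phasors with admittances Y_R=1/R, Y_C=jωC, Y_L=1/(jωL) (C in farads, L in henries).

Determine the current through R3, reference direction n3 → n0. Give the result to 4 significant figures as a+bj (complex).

Apply KCL at each of the 4 non-ground nodes and solve the resulting linear system.
Node n1: branches {R1, R2, I2, R4, R5} → V_1 = -3.204-0.007788j
Node n2: branches {R2, I1, C1, I3, V1} → V_2 = -23.60+0.000j
Node n3: branches {R1, R3, I2, R5} → V_3 = -2.925-0.007233j
Node n4: branches {I1, C1, I3, C2, R4} → V_4 = -23.31-0.07281j
Source currents: i(V1)=-0.05833-0.2400j

-0.05908-0.0001461j A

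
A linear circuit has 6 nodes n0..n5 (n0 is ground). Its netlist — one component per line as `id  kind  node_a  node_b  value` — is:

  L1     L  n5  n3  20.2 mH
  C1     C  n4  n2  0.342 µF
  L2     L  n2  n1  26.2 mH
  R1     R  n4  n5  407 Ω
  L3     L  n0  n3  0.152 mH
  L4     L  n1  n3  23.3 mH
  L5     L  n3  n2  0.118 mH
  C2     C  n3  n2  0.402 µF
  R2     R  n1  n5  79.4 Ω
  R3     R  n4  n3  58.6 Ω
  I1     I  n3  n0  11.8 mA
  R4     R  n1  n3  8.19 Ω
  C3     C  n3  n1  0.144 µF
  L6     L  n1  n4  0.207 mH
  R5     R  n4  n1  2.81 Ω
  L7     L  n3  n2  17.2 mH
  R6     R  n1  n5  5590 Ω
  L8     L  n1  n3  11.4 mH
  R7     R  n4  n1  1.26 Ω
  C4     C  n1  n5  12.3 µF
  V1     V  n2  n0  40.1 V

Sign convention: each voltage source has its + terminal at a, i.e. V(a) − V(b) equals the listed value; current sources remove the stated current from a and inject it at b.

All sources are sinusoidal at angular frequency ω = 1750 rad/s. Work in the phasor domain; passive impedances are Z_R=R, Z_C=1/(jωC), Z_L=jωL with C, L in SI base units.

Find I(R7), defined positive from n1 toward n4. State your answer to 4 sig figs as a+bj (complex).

0.01137-0.001530j A

MNA unknowns: 5 node voltages V₁..V_5 plus 1 source current (V1)
L1: Y=0.000-0.02829j on G[5,3]
C1: Y=0.000+0.0005985j on G[4,2]
L2: Y=0.000-0.02181j on G[2,1]
R1: Y=0.002457+0.000j on G[4,5]
L3: Y=0.000-3.759j on G[0,3]
L4: Y=0.000-0.02452j on G[1,3]
L5: Y=0.000-4.843j on G[3,2]
C2: Y=0.000+0.0007035j on G[3,2]
R2: Y=0.01259+0.000j on G[1,5]
R3: Y=0.01706+0.000j on G[4,3]
I1: z[3]−=0.0118, z[0]+=0.0118
R4: Y=0.1221+0.000j on G[1,3]
C3: Y=0.000+0.0002520j on G[3,1]
L6: Y=0.000-2.761j on G[1,4]
R5: Y=0.3559+0.000j on G[4,1]
L7: Y=0.000-0.03322j on G[3,2]
R6: Y=0.0001789+0.000j on G[1,5]
L8: Y=0.000-0.05013j on G[1,3]
R7: Y=0.7937+0.000j on G[4,1]
C4: Y=0.000+0.02153j on G[1,5]
V1: row V2−V0=40.1, i_V1 at 2,0
solve → V1=23.55-1.520j, V2=40.10+0.000j, V3=22.68+0.002369j, V4=23.54-1.519j, V5=25.31+0.8774j
aux → i_V1=-0.02070+85.27j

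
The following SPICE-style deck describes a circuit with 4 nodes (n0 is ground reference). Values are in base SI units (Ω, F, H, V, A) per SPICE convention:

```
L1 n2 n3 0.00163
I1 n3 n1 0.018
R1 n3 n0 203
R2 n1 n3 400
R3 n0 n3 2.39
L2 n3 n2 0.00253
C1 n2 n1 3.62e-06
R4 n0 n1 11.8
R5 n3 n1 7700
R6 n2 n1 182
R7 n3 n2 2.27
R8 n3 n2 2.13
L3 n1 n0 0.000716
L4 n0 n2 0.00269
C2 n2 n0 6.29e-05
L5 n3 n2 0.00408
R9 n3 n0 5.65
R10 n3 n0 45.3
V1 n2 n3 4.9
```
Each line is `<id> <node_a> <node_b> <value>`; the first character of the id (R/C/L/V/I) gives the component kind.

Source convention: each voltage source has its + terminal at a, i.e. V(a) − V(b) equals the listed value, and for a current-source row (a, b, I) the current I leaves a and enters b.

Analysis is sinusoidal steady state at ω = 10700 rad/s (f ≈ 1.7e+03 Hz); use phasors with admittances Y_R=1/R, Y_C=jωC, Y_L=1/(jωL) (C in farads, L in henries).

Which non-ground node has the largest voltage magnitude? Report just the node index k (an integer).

Apply KCL at each of the 3 non-ground nodes and solve the resulting linear system.
Node n1: branches {I1, R2, C1, R4, R5, R6, L3} → V_1 = 0.2641+0.9845j
Node n2: branches {L1, L2, C1, R6, R7, R8, L4, C2, L5, V1} → V_2 = 2.231-2.366j
Node n3: branches {L1, I1, R1, R2, R3, L2, R5, R7, R8, L5, R9, R10, V1} → V_3 = -2.669-2.366j
Source currents: i(V1)=-6.110-0.9075j

3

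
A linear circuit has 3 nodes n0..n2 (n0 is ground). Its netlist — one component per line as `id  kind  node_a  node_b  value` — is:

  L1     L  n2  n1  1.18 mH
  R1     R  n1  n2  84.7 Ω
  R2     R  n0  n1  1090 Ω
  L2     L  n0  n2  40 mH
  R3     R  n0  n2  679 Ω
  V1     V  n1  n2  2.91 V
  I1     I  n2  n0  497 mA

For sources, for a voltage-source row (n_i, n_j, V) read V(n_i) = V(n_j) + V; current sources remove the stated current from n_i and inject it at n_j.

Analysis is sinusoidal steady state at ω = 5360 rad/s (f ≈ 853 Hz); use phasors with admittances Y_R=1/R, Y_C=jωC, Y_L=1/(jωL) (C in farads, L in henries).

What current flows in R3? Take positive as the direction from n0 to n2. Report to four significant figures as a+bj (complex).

0.06404+0.1250j A

MNA unknowns: 2 node voltages V₁..V_2 plus 1 source current (V1)
L1: Y=0.000-0.1581j on G[2,1]
R1: Y=0.01181+0.000j on G[1,2]
R2: Y=0.0009174+0.000j on G[0,1]
L2: Y=0.000-0.004664j on G[0,2]
R3: Y=0.001473+0.000j on G[0,2]
V1: row V1−V2=2.91, i_V1 at 1,2
I1: z[2]−=0.497, z[0]+=0.497
solve → V1=-40.57-84.85j, V2=-43.48-84.85j
aux → i_V1=0.002864+0.5379j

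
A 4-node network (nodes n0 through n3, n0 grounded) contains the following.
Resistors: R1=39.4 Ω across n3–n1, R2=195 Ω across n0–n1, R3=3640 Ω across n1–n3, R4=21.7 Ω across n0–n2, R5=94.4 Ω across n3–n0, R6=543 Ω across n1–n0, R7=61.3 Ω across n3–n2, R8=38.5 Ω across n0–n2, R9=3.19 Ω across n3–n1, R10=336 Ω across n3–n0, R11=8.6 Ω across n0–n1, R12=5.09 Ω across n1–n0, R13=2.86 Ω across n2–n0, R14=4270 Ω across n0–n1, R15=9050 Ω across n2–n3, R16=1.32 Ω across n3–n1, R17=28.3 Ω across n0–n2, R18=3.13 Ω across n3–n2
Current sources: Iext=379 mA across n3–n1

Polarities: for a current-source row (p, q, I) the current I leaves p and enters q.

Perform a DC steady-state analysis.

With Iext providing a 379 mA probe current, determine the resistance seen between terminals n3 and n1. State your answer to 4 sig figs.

Element admittances at DC:
  Y(R1) = 0.02538 S between n3,n1
  Y(R2) = 0.005128 S between n0,n1
  Y(R3) = 0.0002747 S between n1,n3
  Y(R4) = 0.04608 S between n0,n2
  Y(R5) = 0.01059 S between n3,n0
  Y(R6) = 0.001842 S between n1,n0
  Y(R7) = 0.01631 S between n3,n2
  Y(R8) = 0.02597 S between n0,n2
  Y(R9) = 0.3135 S between n3,n1
  Y(R10) = 0.002976 S between n3,n0
  Y(R11) = 0.1163 S between n0,n1
  Y(R12) = 0.1965 S between n1,n0
  Y(R13) = 0.3497 S between n2,n0
  Y(R14) = 0.0002342 S between n0,n1
  Y(R15) = 0.0001105 S between n2,n3
  Y(R16) = 0.7576 S between n3,n1
  Y(R17) = 0.03534 S between n0,n2
  Y(R18) = 0.3195 S between n3,n2
  Iext: injects 0.379 A into n1 (from n3)
Assemble and solve the 3×3 MNA system:
  V(n1)=0.1219  V(n2)=-0.07972  V(n3)=-0.1882

R_eq = 0.8180 Ω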